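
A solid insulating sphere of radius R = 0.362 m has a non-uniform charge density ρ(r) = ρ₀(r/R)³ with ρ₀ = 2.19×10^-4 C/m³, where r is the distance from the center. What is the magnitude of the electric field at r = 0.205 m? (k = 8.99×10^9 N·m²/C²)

Use a concentric Gaussian sphere at r = 0.205 m (r < R).
Q_enc = ∫₀^r ρ(r')·4πr'² dr' = (4πρ₀/R³) ∫₀^r r'^5 dr' = 4πρ₀ r^6/(6·R³) = 7.176×10^-7 C.
By Gauss's law, ∮E·dA = E·4πr² = Q_enc/ε₀.
E = k|Q_enc|/r² = (8.99×10^9)(7.176×10^-7)/(0.205)² = 1.54e5 N/C.

|E| ≈ 1.54×10^5 V/m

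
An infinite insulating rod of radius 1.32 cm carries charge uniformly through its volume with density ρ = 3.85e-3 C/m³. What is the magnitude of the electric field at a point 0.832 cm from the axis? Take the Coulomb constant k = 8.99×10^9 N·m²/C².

By cylindrical symmetry E is radial; use a coaxial Gaussian cylinder of radius 0.832 cm and length L (r < R).
Charge inside radius r per length L is ρ·πr²·L, so λ_enc = ρπr² = 8.373×10^-7 C/m.
Since E is radial and uniform over the curved surface, Φ = E·2πrL = Q_enc/ε₀ = λ_enc L/ε₀.
E = 2k|λ_enc|/r = 2(8.99×10^9)(8.373×10^-7)/(0.00832) = 1.81×10^6 N/C.

E = 1.81e6 V/m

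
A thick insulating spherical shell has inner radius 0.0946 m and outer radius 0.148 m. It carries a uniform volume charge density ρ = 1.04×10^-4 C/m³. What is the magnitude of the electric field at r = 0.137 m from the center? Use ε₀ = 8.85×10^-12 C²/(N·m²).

|E| = 3.60e5 N/C

By spherical symmetry E is radial; choose a Gaussian sphere of radius r = 0.137 m (within the shell material, 0.0946 m < r < 0.148 m).
Only the shell between 0.0946 m and r is enclosed: Q_enc = ρ·(4π/3)(r³ − a³) = (1.04×10^-4)·(4π/3)·((0.137)³ − (0.0946)³) = 7.514×10^-7 C.
By Gauss's law, ∮E·dA = E·4πr² = Q_enc/ε₀.
E = |Q_enc|/(4πε₀r²) = (7.514×10^-7)/(4π·8.85×10^-12·(0.137)²) = 3.60×10^5 N/C.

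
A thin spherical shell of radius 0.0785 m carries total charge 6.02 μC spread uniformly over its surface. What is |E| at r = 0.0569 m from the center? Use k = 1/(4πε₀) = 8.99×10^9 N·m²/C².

E = 0 (no enclosed charge)

Take a concentric spherical Gaussian surface of radius r = 0.0569 m (inside the shell, r < 0.0785 m).
No charge lies within this surface, so Q_enc = 0 and Gauss's law gives E·4πr² = 0 ⇒ E = 0.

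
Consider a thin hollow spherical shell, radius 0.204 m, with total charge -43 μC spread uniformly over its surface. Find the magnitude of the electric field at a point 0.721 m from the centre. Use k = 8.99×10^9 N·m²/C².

|E| = 7.44×10^5 N/C

Use a concentric Gaussian sphere at r = 0.721 m (r > 0.204 m).
The entire shell is enclosed: Q_enc = -4.30×10^-5 C.
Since E is radial and uniform over the Gaussian sphere, Φ = E·4πr² = Q_enc/ε₀.
E = k|Q_enc|/r² = (8.99×10^9)(4.30×10^-5)/(0.721)² = 7.44×10^5 N/C.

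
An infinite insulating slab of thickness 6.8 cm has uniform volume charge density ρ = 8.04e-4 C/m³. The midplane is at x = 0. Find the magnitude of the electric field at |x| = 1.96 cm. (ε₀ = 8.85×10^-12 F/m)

|E| = 1.78e6 N/C

By symmetry E is perpendicular to the slab. A Gaussian pillbox from −1.96 cm to +1.96 cm (face area A) lies entirely within the slab.
Q_enc = ρ·(2x)·A and flux = 2EA, so 2EA = 2ρxA/ε₀ ⇒ E = |ρ|x/ε₀.
E = (8.04e-4)(0.0196)/(8.85×10^-12) = 1.78e6 N/C.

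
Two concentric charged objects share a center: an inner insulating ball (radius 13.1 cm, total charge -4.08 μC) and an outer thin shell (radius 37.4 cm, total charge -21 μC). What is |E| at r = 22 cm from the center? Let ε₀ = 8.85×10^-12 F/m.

|E| = 7.58e5 V/m

Symmetry ⇒ E = E(r) r̂. Gaussian sphere of radius r = 22 cm (between the bodies, 13.1 cm < r < 37.4 cm).
Only the inner charge is enclosed; the outer shell contributes nothing inside itself. Q_enc = -4.08 μC = -4.08×10^-6 C.
Since E is radial and uniform over the Gaussian sphere, Φ = E·4πr² = Q_enc/ε₀.
E = |Q_enc|/(4πε₀r²) = (4.08×10^-6)/(4π·8.85×10^-12·(0.22)²) = 7.58e5 N/C.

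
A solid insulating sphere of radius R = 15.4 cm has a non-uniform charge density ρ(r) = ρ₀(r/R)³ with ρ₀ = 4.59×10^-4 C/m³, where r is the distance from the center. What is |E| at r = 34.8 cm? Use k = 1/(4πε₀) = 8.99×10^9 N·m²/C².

Use a concentric Gaussian sphere at r = 34.8 cm (r > R, all charge enclosed).
Q_enc = 4π ∫₀^R ρ₀(r'/R)^3 r'² dr' = 4πρ₀R³/6 = 3.511×10^-6 C.
Since E is radial and uniform over the Gaussian sphere, Φ = E·4πr² = Q_enc/ε₀.
E = k|Q_enc|/r² = (8.99×10^9)(3.511×10^-6)/(0.348)² = 2.61e5 N/C.

|E| = 2.61×10^5 V/m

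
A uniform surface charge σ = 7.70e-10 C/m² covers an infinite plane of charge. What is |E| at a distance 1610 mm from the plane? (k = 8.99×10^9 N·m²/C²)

43.5 N/C

The symmetry is planar: E is normal to the sheet and the same magnitude on both sides. Take a pillbox straddling the sheet with end-cap area A.
Flux Φ = 2EA and Q_enc = σA, so 2EA = σA/ε₀ ⇒ E = |σ|/(2ε₀), independent of distance.
E = 2πk|σ| = 2π(8.99×10^9)(7.70×10^-10) = 43.5 N/C.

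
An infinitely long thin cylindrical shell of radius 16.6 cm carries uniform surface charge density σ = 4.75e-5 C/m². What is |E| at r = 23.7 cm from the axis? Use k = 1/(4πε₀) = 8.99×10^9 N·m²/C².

|E| ≈ 3.76×10^6 V/m

Take a coaxial cylindrical Gaussian surface of radius r = 23.7 cm and length L (r > 16.6 cm).
The whole shell is enclosed: λ_enc = σ·2πR = (4.75×10^-5)·2π·(0.166) = 4.954e-5 C/m.
Since E is radial and uniform over the curved surface, Φ = E·2πrL = Q_enc/ε₀ = λ_enc L/ε₀.
E = 2k|λ_enc|/r = 2(8.99×10^9)(4.954×10^-5)/(0.237) = 3.76×10^6 N/C.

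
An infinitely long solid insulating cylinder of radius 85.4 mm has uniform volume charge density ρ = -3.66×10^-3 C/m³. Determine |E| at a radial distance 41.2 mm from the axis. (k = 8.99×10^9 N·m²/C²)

|E| ≈ 8.52×10^6 V/m

By cylindrical symmetry E is radial; use a coaxial Gaussian cylinder of radius 41.2 mm and length L (r < R).
Enclosed charge per unit length: λ_enc = ρ·πr² = (-3.66×10^-3)π(0.0412)² = -1.952×10^-5 C/m.
Since E is radial and uniform over the curved surface, Φ = E·2πrL = Q_enc/ε₀ = λ_enc L/ε₀.
E = 2k|λ_enc|/r = 2(8.99×10^9)(1.952×10^-5)/(0.0412) = 8.52e6 N/C.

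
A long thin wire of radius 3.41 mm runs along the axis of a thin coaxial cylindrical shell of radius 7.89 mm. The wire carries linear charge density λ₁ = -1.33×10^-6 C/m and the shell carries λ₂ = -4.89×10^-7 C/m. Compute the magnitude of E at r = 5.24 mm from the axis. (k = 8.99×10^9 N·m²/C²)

4.56e6 V/m

By cylindrical symmetry E is radial; use a coaxial Gaussian cylinder of radius 5.24 mm and length L (between the conductors, 3.41 mm < r < 7.89 mm).
The shell at 7.89 mm lies outside the Gaussian surface, so λ_enc = λ₁ = -1.33×10^-6 C/m.
Since E is radial and uniform over the curved surface, Φ = E·2πrL = Q_enc/ε₀ = λ_enc L/ε₀.
E = 2k|λ_enc|/r = 2(8.99×10^9)(1.33e-6)/(0.00524) = 4.56e6 N/C.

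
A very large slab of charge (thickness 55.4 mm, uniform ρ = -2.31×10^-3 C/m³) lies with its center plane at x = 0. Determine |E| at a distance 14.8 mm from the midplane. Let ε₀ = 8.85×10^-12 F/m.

By symmetry E is perpendicular to the slab. A Gaussian pillbox from −14.8 mm to +14.8 mm (face area A) lies entirely within the slab.
Q_enc = ρ·(2x)·A and flux = 2EA, so 2EA = 2ρxA/ε₀ ⇒ E = |ρ|x/ε₀.
E = (2.31×10^-3)(0.0148)/(8.85×10^-12) = 3.86e6 N/C.

|E| = 3.86×10^6 N/C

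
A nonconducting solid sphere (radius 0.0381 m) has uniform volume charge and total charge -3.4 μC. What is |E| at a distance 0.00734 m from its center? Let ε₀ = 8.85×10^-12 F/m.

|E| ≈ 4.06×10^6 N/C

Use a concentric Gaussian sphere at r = 0.00734 m (r < R).
Only the charge within r is enclosed: Q_enc = Q·(r/R)³ = (-3.4 μC)·(0.00734 m/0.0381 m)³ = -2.431×10^-8 C.
By Gauss's law, ∮E·dA = E·4πr² = Q_enc/ε₀.
E = |Q_enc|/(4πε₀r²) = (2.431×10^-8)/(4π·8.85×10^-12·(0.00734)²) = 4.06e6 N/C.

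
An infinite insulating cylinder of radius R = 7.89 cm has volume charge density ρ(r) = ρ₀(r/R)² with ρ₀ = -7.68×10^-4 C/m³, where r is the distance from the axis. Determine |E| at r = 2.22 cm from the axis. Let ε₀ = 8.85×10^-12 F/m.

By cylindrical symmetry E is radial; use a coaxial Gaussian cylinder of radius 2.22 cm and length L (r < R).
Integrating ρ over the cross-section to radius r: λ_enc = (2πρ₀/R²) ∫₀^r r'^3 dr' = 2πρ₀ r^4/(4·R²) = -4.707×10^-8 C/m.
By Gauss's law (flux through the curved wall only), E·2πrL = λ_enc L/ε₀.
E = |λ_enc|/(2πε₀r) = (4.707×10^-8)/(2π·8.85×10^-12·0.0222) = 3.81e4 N/C.

|E| ≈ 3.81e4 N/C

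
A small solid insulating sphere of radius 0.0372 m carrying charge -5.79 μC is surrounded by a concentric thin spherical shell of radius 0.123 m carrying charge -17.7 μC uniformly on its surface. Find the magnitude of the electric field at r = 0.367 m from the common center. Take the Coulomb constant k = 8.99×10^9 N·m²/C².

Use a concentric Gaussian sphere at r = 0.367 m (r > 0.123 m, enclosing both).
Q_enc = (-5.79 μC) + (-17.7 μC) = -2.349e-5 C.
Since E is radial and uniform over the Gaussian sphere, Φ = E·4πr² = Q_enc/ε₀.
E = k|Q_enc|/r² = (8.99×10^9)(2.349×10^-5)/(0.367)² = 1.57e6 N/C.

E ≈ 1.57×10^6 N/C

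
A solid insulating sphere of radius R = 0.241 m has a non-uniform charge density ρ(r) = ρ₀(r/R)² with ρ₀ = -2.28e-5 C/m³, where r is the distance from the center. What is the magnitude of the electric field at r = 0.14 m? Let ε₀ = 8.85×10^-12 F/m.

|E| ≈ 2.43×10^4 N/C

Symmetry ⇒ E = E(r) r̂. Gaussian sphere of radius r = 0.14 m (r < R).
Integrate the density: Q_enc = 4π ∫₀^r ρ₀(r'/R)^2 r'² dr' = 4πρ₀ r^5/(5·R²) = -5.306e-8 C.
Applying ∮E·dA = Q_enc/ε₀ with Φ = E(4πr²):
E = |Q_enc|/(4πε₀r²) = (5.306×10^-8)/(4π·8.85×10^-12·(0.14)²) = 2.43e4 N/C.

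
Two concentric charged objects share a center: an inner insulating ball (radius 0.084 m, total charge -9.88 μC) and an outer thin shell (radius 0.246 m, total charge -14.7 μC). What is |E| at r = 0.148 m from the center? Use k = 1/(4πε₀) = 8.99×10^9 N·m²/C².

Symmetry ⇒ E = E(r) r̂. Gaussian sphere of radius r = 0.148 m (between the bodies, 0.084 m < r < 0.246 m).
The shell at 0.246 m lies outside the Gaussian surface, so Q_enc = -9.88 μC = -9.88×10^-6 C.
Since E is radial and uniform over the Gaussian sphere, Φ = E·4πr² = Q_enc/ε₀.
E = k|Q_enc|/r² = (8.99×10^9)(9.88e-6)/(0.148)² = 4.06×10^6 N/C.

E = 4.06e6 N/C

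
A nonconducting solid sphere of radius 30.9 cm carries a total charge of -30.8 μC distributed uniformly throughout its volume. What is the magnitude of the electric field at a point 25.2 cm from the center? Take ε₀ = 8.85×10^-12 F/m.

Symmetry ⇒ E = E(r) r̂. Gaussian sphere of radius r = 25.2 cm (r < R).
Only the charge within r is enclosed: Q_enc = Q·(r/R)³ = (-30.8 μC)·(25.2 cm/30.9 cm)³ = -1.671×10^-5 C.
Applying ∮E·dA = Q_enc/ε₀ with Φ = E(4πr²):
E = |Q_enc|/(4πε₀r²) = (1.671e-5)/(4π·8.85×10^-12·(0.252)²) = 2.37×10^6 N/C.

|E| = 2.37e6 N/C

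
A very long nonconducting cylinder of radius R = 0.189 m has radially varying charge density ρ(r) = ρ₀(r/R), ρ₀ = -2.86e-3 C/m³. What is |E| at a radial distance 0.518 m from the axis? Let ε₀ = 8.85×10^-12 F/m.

|E| = 7.43e6 V/m

Take a coaxial cylindrical Gaussian surface of radius r = 0.518 m and length L (r > R, full charge per length enclosed).
λ_enc = 2π ∫₀^R ρ₀(r'/R)^1 r' dr' = 2πρ₀R²/3 = -2.14e-4 C/m.
Since E is radial and uniform over the curved surface, Φ = E·2πrL = Q_enc/ε₀ = λ_enc L/ε₀.
E = |λ_enc|/(2πε₀r) = (2.14e-4)/(2π·8.85×10^-12·0.518) = 7.43×10^6 N/C.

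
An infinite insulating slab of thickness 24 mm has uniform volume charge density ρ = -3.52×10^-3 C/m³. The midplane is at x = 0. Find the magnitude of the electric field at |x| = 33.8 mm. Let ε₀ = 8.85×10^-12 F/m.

The point |x| = 33.8 mm lies outside the slab (half-thickness 0.012 m). A symmetric pillbox spanning the full slab encloses Q_enc = ρ·d·A.
Flux = 2EA ⇒ E = |ρ|d/(2ε₀), independent of distance outside.
E = (3.52×10^-3)(0.024)/(2·8.85×10^-12) = 4.77×10^6 N/C.

|E| = 4.77×10^6 N/C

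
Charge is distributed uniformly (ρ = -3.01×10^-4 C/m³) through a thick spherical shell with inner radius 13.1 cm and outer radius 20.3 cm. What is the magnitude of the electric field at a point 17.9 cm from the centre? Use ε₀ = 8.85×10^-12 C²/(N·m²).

By spherical symmetry E is radial; choose a Gaussian sphere of radius r = 17.9 cm (within the shell material, 13.1 cm < r < 20.3 cm).
Only the shell between 13.1 cm and r is enclosed: Q_enc = ρ·(4π/3)(r³ − a³) = (-3.01×10^-4)·(4π/3)·((0.179)³ − (0.131)³) = -4.397×10^-6 C.
Since E is radial and uniform over the Gaussian sphere, Φ = E·4πr² = Q_enc/ε₀.
E = |Q_enc|/(4πε₀r²) = (4.397×10^-6)/(4π·8.85×10^-12·(0.179)²) = 1.23×10^6 N/C.

1.23e6 V/m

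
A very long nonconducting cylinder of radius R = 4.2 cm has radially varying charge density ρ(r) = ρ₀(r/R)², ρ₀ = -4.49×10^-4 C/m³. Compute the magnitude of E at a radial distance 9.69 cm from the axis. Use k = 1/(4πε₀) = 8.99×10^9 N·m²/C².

|E| ≈ 2.31×10^5 N/C

By cylindrical symmetry E is radial; use a coaxial Gaussian cylinder of radius 9.69 cm and length L (r > R, full charge per length enclosed).
λ_enc = 2π ∫₀^R ρ₀(r'/R)^2 r' dr' = 2πρ₀R²/4 = -1.244e-6 C/m.
Gauss's law: E·2πrL = λ_enc L/ε₀.
E = 2k|λ_enc|/r = 2(8.99×10^9)(1.244×10^-6)/(0.0969) = 2.31×10^5 N/C.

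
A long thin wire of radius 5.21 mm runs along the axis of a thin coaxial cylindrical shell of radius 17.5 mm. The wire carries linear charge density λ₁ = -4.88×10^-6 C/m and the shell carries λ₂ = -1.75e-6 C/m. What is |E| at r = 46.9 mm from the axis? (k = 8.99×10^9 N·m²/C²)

By cylindrical symmetry E is radial; use a coaxial Gaussian cylinder of radius 46.9 mm and length L (r > 17.5 mm, enclosing both).
λ_enc = λ₁ + λ₂ = (-4.88×10^-6) + (-1.75e-6) = -6.63e-6 C/m.
Applying ∮E·dA = Q_enc/ε₀ with the end caps contributing no flux:
E = 2k|λ_enc|/r = 2(8.99×10^9)(6.63×10^-6)/(0.0469) = 2.54e6 N/C.

|E| = 2.54e6 N/C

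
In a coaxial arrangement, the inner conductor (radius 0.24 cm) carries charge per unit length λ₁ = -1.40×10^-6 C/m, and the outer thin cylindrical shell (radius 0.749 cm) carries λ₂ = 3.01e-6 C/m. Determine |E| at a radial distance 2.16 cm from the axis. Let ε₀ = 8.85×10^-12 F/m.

By cylindrical symmetry E is radial; use a coaxial Gaussian cylinder of radius 2.16 cm and length L (r > 0.749 cm, enclosing both).
λ_enc = λ₁ + λ₂ = (-1.40×10^-6) + (3.01×10^-6) = 1.61e-6 C/m.
Since E is radial and uniform over the curved surface, Φ = E·2πrL = Q_enc/ε₀ = λ_enc L/ε₀.
E = |λ_enc|/(2πε₀r) = (1.61e-6)/(2π·8.85×10^-12·0.0216) = 1.34×10^6 N/C.

|E| = 1.34×10^6 N/C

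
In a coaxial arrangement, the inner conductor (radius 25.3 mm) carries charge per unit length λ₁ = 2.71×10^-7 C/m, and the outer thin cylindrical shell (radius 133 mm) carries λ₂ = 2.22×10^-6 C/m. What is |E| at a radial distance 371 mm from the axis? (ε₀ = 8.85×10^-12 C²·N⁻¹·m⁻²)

E = 1.21×10^5 N/C

Choose a coaxial cylinder of radius r = 371 mm (arbitrary length L) as the Gaussian surface (r > 133 mm, enclosing both).
λ_enc = λ₁ + λ₂ = (2.71e-7) + (2.22e-6) = 2.491e-6 C/m.
Applying ∮E·dA = Q_enc/ε₀ with the end caps contributing no flux:
E = |λ_enc|/(2πε₀r) = (2.491e-6)/(2π·8.85×10^-12·0.371) = 1.21e5 N/C.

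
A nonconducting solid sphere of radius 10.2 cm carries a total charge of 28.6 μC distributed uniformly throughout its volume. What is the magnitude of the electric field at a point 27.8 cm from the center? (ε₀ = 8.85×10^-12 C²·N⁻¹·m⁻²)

By spherical symmetry E is radial; choose a Gaussian sphere of radius r = 27.8 cm (r > R, so the entire charge is enclosed).
Q_enc = 28.6 μC = 2.86e-5 C.
Applying ∮E·dA = Q_enc/ε₀ with Φ = E(4πr²):
E = |Q_enc|/(4πε₀r²) = (2.86e-5)/(4π·8.85×10^-12·(0.278)²) = 3.33×10^6 N/C.

E ≈ 3.33×10^6 V/m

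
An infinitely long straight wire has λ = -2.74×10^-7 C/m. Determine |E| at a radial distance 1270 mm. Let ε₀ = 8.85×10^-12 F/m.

E ≈ 3.88×10^3 V/m

By cylindrical symmetry E is radial; use a coaxial Gaussian cylinder of radius 1270 mm and length L.
Q_enc = λL, so λ_enc = -2.74e-7 C/m.
Since E is radial and uniform over the curved surface, Φ = E·2πrL = Q_enc/ε₀ = λ_enc L/ε₀.
E = |λ_enc|/(2πε₀r) = (2.74×10^-7)/(2π·8.85×10^-12·1.27) = 3.88e3 N/C.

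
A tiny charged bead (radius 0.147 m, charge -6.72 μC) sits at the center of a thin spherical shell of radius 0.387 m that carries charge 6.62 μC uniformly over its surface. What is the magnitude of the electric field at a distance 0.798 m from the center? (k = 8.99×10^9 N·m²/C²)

|E| ≈ 1.41×10^3 N/C

By spherical symmetry E is radial; choose a Gaussian sphere of radius r = 0.798 m (r > 0.387 m, enclosing both).
Q_enc = (-6.72 μC) + (6.62 μC) = -1.00×10^-7 C.
Applying ∮E·dA = Q_enc/ε₀ with Φ = E(4πr²):
E = k|Q_enc|/r² = (8.99×10^9)(1.00×10^-7)/(0.798)² = 1.41×10^3 N/C.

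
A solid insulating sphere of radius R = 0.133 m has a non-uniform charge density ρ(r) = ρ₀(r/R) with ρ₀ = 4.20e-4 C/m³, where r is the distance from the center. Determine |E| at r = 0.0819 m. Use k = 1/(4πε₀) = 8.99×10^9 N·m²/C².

5.98×10^5 N/C

Use a concentric Gaussian sphere at r = 0.0819 m (r < R).
Integrate the density: Q_enc = 4π ∫₀^r ρ₀(r'/R)^1 r'² dr' = 4πρ₀ r^4/(4·R) = 4.464×10^-7 C.
By Gauss's law, ∮E·dA = E·4πr² = Q_enc/ε₀.
E = k|Q_enc|/r² = (8.99×10^9)(4.464×10^-7)/(0.0819)² = 5.98×10^5 N/C.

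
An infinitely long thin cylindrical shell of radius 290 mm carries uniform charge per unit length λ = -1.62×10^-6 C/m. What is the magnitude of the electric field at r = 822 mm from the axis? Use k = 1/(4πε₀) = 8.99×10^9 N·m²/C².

By cylindrical symmetry E is radial; use a coaxial Gaussian cylinder of radius 822 mm and length L (r > 290 mm).
The full line charge is enclosed: λ_enc = -1.62×10^-6 C/m.
Since E is radial and uniform over the curved surface, Φ = E·2πrL = Q_enc/ε₀ = λ_enc L/ε₀.
E = 2k|λ_enc|/r = 2(8.99×10^9)(1.62e-6)/(0.822) = 3.54×10^4 N/C.

E ≈ 3.54×10^4 N/C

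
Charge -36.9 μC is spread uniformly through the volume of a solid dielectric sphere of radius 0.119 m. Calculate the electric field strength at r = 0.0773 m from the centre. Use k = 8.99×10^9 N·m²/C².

Use a concentric Gaussian sphere at r = 0.0773 m (r < R).
Only the charge within r is enclosed: Q_enc = Q·(r/R)³ = (-36.9 μC)·(0.0773 m/0.119 m)³ = -1.011e-5 C.
Applying ∮E·dA = Q_enc/ε₀ with Φ = E(4πr²):
E = k|Q_enc|/r² = (8.99×10^9)(1.011×10^-5)/(0.0773)² = 1.52×10^7 N/C.

E = 1.52×10^7 V/m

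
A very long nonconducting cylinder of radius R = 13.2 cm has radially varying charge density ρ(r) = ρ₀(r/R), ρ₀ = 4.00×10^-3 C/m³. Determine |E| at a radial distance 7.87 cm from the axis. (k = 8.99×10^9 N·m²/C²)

7.07×10^6 N/C

Coaxial Gaussian cylinder, radius r = 7.87 cm, length L (r < R).
Integrating ρ over the cross-section to radius r: λ_enc = (2πρ₀/R) ∫₀^r r'^2 dr' = 2πρ₀ r^3/(3·R) = 3.094×10^-5 C/m.
Gauss's law: E·2πrL = λ_enc L/ε₀.
E = 2k|λ_enc|/r = 2(8.99×10^9)(3.094×10^-5)/(0.0787) = 7.07e6 N/C.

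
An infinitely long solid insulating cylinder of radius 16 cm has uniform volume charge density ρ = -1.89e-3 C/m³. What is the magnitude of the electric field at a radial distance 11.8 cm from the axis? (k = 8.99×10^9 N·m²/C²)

|E| ≈ 1.26×10^7 N/C

Coaxial Gaussian cylinder, radius r = 11.8 cm, length L (r < R).
Enclosed charge per unit length: λ_enc = ρ·πr² = (-1.89e-3)π(0.118)² = -8.268×10^-5 C/m.
Applying ∮E·dA = Q_enc/ε₀ with the end caps contributing no flux:
E = 2k|λ_enc|/r = 2(8.99×10^9)(8.268e-5)/(0.118) = 1.26×10^7 N/C.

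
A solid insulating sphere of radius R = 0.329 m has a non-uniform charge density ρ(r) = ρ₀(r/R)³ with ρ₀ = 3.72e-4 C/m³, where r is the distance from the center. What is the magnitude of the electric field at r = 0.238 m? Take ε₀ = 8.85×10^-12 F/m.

By spherical symmetry E is radial; choose a Gaussian sphere of radius r = 0.238 m (r < R).
Integrate the density: Q_enc = 4π ∫₀^r ρ₀(r'/R)^3 r'² dr' = 4πρ₀ r^6/(6·R³) = 3.976e-6 C.
Since E is radial and uniform over the Gaussian sphere, Φ = E·4πr² = Q_enc/ε₀.
E = |Q_enc|/(4πε₀r²) = (3.976×10^-6)/(4π·8.85×10^-12·(0.238)²) = 6.31×10^5 N/C.

|E| ≈ 6.31e5 N/C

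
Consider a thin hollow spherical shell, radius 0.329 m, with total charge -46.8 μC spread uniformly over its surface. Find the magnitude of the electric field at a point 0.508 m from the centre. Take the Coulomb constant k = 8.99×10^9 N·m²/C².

E ≈ 1.63e6 N/C

By spherical symmetry E is radial; choose a Gaussian sphere of radius r = 0.508 m (r > 0.329 m).
The entire shell is enclosed: Q_enc = -4.68×10^-5 C.
By Gauss's law, ∮E·dA = E·4πr² = Q_enc/ε₀.
E = k|Q_enc|/r² = (8.99×10^9)(4.68e-5)/(0.508)² = 1.63×10^6 N/C.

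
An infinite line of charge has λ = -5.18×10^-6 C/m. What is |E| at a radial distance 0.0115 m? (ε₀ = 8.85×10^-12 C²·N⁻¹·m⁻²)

Choose a coaxial cylinder of radius r = 0.0115 m (arbitrary length L) as the Gaussian surface.
Q_enc = λL, so λ_enc = -5.18×10^-6 C/m.
By Gauss's law (flux through the curved wall only), E·2πrL = λ_enc L/ε₀.
E = |λ_enc|/(2πε₀r) = (5.18×10^-6)/(2π·8.85×10^-12·0.0115) = 8.10×10^6 N/C.

8.10×10^6 N/C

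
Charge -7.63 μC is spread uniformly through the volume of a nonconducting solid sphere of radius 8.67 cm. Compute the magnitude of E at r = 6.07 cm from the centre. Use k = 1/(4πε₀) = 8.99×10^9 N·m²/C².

E ≈ 6.39e6 V/m

Symmetry ⇒ E = E(r) r̂. Gaussian sphere of radius r = 6.07 cm (r < R).
Only the charge within r is enclosed: Q_enc = Q·(r/R)³ = (-7.63 μC)·(6.07 cm/8.67 cm)³ = -2.618×10^-6 C.
Applying ∮E·dA = Q_enc/ε₀ with Φ = E(4πr²):
E = k|Q_enc|/r² = (8.99×10^9)(2.618×10^-6)/(0.0607)² = 6.39×10^6 N/C.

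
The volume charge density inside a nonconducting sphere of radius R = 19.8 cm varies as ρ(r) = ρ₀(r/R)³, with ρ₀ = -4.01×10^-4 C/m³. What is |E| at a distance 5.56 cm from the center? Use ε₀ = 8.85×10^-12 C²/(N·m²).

By spherical symmetry E is radial; choose a Gaussian sphere of radius r = 5.56 cm (r < R).
Integrate the density: Q_enc = 4π ∫₀^r ρ₀(r'/R)^3 r'² dr' = 4πρ₀ r^6/(6·R³) = -3.196e-9 C.
Since E is radial and uniform over the Gaussian sphere, Φ = E·4πr² = Q_enc/ε₀.
E = |Q_enc|/(4πε₀r²) = (3.196×10^-9)/(4π·8.85×10^-12·(0.0556)²) = 9.30×10^3 N/C.

E = 9.30e3 N/C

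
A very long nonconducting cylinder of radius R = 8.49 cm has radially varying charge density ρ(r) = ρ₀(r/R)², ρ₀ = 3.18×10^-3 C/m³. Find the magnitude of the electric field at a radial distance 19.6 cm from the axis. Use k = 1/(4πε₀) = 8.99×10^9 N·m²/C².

By cylindrical symmetry E is radial; use a coaxial Gaussian cylinder of radius 19.6 cm and length L (r > R, full charge per length enclosed).
λ_enc = 2π ∫₀^R ρ₀(r'/R)^2 r' dr' = 2πρ₀R²/4 = 3.60×10^-5 C/m.
By Gauss's law (flux through the curved wall only), E·2πrL = λ_enc L/ε₀.
E = 2k|λ_enc|/r = 2(8.99×10^9)(3.60×10^-5)/(0.196) = 3.30×10^6 N/C.

E ≈ 3.30×10^6 N/C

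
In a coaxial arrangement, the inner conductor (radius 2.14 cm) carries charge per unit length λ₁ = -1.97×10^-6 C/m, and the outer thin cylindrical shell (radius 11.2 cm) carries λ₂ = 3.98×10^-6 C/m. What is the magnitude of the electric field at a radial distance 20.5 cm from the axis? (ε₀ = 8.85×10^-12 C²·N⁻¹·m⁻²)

|E| ≈ 1.76×10^5 V/m

By cylindrical symmetry E is radial; use a coaxial Gaussian cylinder of radius 20.5 cm and length L (r > 11.2 cm, enclosing both).
λ_enc = λ₁ + λ₂ = (-1.97×10^-6) + (3.98×10^-6) = 2.01×10^-6 C/m.
By Gauss's law (flux through the curved wall only), E·2πrL = λ_enc L/ε₀.
E = |λ_enc|/(2πε₀r) = (2.01×10^-6)/(2π·8.85×10^-12·0.205) = 1.76e5 N/C.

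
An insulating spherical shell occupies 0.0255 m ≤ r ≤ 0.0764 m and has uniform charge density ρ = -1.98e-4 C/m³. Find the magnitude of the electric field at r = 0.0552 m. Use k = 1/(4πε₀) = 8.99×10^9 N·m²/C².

Take a concentric spherical Gaussian surface of radius r = 0.0552 m (within the shell material, 0.0255 m < r < 0.0764 m).
Enclosed charge is the volume from a to r: Q_enc = (4π/3)ρ(r³ − a³) = -1.257e-7 C.
Applying ∮E·dA = Q_enc/ε₀ with Φ = E(4πr²):
E = k|Q_enc|/r² = (8.99×10^9)(1.257e-7)/(0.0552)² = 3.71e5 N/C.

E ≈ 3.71e5 N/C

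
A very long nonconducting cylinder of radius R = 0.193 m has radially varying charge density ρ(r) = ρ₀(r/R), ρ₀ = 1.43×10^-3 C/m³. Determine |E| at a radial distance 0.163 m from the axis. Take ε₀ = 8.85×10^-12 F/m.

E = 7.41×10^6 V/m

By cylindrical symmetry E is radial; use a coaxial Gaussian cylinder of radius 0.163 m and length L (r < R).
λ_enc = ∫₀^r ρ(r')·2πr' dr' = (2πρ₀/R)·r^3/3 = 6.72×10^-5 C/m.
By Gauss's law (flux through the curved wall only), E·2πrL = λ_enc L/ε₀.
E = |λ_enc|/(2πε₀r) = (6.72×10^-5)/(2π·8.85×10^-12·0.163) = 7.41e6 N/C.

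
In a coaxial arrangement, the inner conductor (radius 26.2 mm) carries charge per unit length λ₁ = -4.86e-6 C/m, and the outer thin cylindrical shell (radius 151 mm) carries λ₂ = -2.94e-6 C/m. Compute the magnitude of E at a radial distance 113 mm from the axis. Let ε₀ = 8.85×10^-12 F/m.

Take a coaxial cylindrical Gaussian surface of radius r = 113 mm and length L (between the conductors, 26.2 mm < r < 151 mm).
Only the inner wire is enclosed; the outer shell contributes nothing inside itself. λ_enc = λ₁ = -4.86e-6 C/m.
Since E is radial and uniform over the curved surface, Φ = E·2πrL = Q_enc/ε₀ = λ_enc L/ε₀.
E = |λ_enc|/(2πε₀r) = (4.86×10^-6)/(2π·8.85×10^-12·0.113) = 7.73×10^5 N/C.

7.73×10^5 V/m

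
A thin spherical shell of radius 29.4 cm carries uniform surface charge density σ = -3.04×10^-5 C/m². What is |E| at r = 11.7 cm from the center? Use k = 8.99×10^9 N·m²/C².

E = 0 (no enclosed charge)

By spherical symmetry E is radial; choose a Gaussian sphere of radius r = 11.7 cm (inside the shell, r < 29.4 cm).
No charge lies within this surface, so Q_enc = 0 and Gauss's law gives E·4πr² = 0 ⇒ E = 0.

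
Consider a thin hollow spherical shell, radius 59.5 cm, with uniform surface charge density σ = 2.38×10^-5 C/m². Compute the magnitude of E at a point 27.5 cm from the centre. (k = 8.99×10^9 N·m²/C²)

E = 0 (no enclosed charge)

Symmetry ⇒ E = E(r) r̂. Gaussian sphere of radius r = 27.5 cm (inside the shell, r < 59.5 cm).
All the charge is outside the Gaussian surface: Q_enc = 0, hence E = 0 everywhere inside the shell.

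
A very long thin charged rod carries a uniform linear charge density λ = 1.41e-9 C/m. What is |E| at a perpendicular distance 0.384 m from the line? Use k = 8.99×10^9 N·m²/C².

Choose a coaxial cylinder of radius r = 0.384 m (arbitrary length L) as the Gaussian surface.
Q_enc = λL, so λ_enc = 1.41×10^-9 C/m.
Applying ∮E·dA = Q_enc/ε₀ with the end caps contributing no flux:
E = 2k|λ_enc|/r = 2(8.99×10^9)(1.41e-9)/(0.384) = 66 N/C.

66 N/C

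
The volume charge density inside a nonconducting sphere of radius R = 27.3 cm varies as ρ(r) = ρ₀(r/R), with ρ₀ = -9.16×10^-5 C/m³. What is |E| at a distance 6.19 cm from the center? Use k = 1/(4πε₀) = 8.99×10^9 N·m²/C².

Take a concentric spherical Gaussian surface of radius r = 6.19 cm (r < R).
Q_enc = ∫₀^r ρ(r')·4πr'² dr' = (4πρ₀/R) ∫₀^r r'^3 dr' = 4πρ₀ r^4/(4·R) = -1.548×10^-8 C.
By Gauss's law, ∮E·dA = E·4πr² = Q_enc/ε₀.
E = k|Q_enc|/r² = (8.99×10^9)(1.548×10^-8)/(0.0619)² = 3.63×10^4 N/C.

E ≈ 3.63×10^4 N/C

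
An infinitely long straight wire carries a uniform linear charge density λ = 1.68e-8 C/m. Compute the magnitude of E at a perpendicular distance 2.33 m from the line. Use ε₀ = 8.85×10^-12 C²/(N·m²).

Take a coaxial cylindrical Gaussian surface of radius r = 2.33 m and length L.
Q_enc = λL, so λ_enc = 1.68e-8 C/m.
Gauss's law: E·2πrL = λ_enc L/ε₀.
E = |λ_enc|/(2πε₀r) = (1.68×10^-8)/(2π·8.85×10^-12·2.33) = 130 N/C.

E ≈ 130 V/m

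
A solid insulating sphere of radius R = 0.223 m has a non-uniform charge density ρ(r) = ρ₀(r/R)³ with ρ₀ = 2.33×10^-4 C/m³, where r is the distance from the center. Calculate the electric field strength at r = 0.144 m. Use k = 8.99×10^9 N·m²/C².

E ≈ 1.70e5 N/C

Use a concentric Gaussian sphere at r = 0.144 m (r < R).
Q_enc = ∫₀^r ρ(r')·4πr'² dr' = (4πρ₀/R³) ∫₀^r r'^5 dr' = 4πρ₀ r^6/(6·R³) = 3.924e-7 C.
Since E is radial and uniform over the Gaussian sphere, Φ = E·4πr² = Q_enc/ε₀.
E = k|Q_enc|/r² = (8.99×10^9)(3.924e-7)/(0.144)² = 1.70e5 N/C.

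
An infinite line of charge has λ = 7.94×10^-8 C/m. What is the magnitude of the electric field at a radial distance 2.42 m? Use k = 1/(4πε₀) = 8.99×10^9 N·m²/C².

E ≈ 590 N/C

By cylindrical symmetry E is radial; use a coaxial Gaussian cylinder of radius 2.42 m and length L.
Q_enc = λL, so λ_enc = 7.94×10^-8 C/m.
Applying ∮E·dA = Q_enc/ε₀ with the end caps contributing no flux:
E = 2k|λ_enc|/r = 2(8.99×10^9)(7.94×10^-8)/(2.42) = 590 N/C.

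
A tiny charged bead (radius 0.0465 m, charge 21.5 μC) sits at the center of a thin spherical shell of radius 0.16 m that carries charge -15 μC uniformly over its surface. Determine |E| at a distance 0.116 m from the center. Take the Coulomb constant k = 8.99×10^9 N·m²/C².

E ≈ 1.44×10^7 V/m

Symmetry ⇒ E = E(r) r̂. Gaussian sphere of radius r = 0.116 m (between the bodies, 0.0465 m < r < 0.16 m).
Only the inner charge is enclosed; the outer shell contributes nothing inside itself. Q_enc = 21.5 μC = 2.15×10^-5 C.
Since E is radial and uniform over the Gaussian sphere, Φ = E·4πr² = Q_enc/ε₀.
E = k|Q_enc|/r² = (8.99×10^9)(2.15×10^-5)/(0.116)² = 1.44×10^7 N/C.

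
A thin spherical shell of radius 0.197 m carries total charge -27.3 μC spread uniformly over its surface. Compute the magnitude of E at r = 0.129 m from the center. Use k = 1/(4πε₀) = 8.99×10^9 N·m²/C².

E = 0 (no enclosed charge)

Use a concentric Gaussian sphere at r = 0.129 m (inside the shell, r < 0.197 m).
No charge lies within this surface, so Q_enc = 0 and Gauss's law gives E·4πr² = 0 ⇒ E = 0.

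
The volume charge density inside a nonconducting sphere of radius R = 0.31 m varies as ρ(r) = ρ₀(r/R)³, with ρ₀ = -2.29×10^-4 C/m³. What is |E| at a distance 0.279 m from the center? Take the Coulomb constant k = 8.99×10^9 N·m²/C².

Take a concentric spherical Gaussian surface of radius r = 0.279 m (r < R).
Integrate the density: Q_enc = 4π ∫₀^r ρ₀(r'/R)^3 r'² dr' = 4πρ₀ r^6/(6·R³) = -7.593×10^-6 C.
Since E is radial and uniform over the Gaussian sphere, Φ = E·4πr² = Q_enc/ε₀.
E = k|Q_enc|/r² = (8.99×10^9)(7.593×10^-6)/(0.279)² = 8.77×10^5 N/C.

|E| ≈ 8.77e5 V/m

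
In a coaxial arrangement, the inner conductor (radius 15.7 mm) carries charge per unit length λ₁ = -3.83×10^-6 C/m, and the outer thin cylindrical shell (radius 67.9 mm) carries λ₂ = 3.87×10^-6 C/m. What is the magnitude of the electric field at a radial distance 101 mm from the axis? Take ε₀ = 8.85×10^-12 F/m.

7.12×10^3 N/C

Coaxial Gaussian cylinder, radius r = 101 mm, length L (r > 67.9 mm, enclosing both).
λ_enc = λ₁ + λ₂ = (-3.83e-6) + (3.87×10^-6) = 4.00e-8 C/m.
By Gauss's law (flux through the curved wall only), E·2πrL = λ_enc L/ε₀.
E = |λ_enc|/(2πε₀r) = (4.00×10^-8)/(2π·8.85×10^-12·0.101) = 7.12×10^3 N/C.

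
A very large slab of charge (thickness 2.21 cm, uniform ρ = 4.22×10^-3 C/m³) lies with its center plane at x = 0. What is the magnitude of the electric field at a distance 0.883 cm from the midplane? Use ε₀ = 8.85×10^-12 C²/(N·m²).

By symmetry E is perpendicular to the slab. A Gaussian pillbox from −0.883 cm to +0.883 cm (face area A) lies entirely within the slab.
Q_enc = ρ·(2x)·A and flux = 2EA, so 2EA = 2ρxA/ε₀ ⇒ E = |ρ|x/ε₀.
E = (4.22×10^-3)(0.00883)/(8.85×10^-12) = 4.21×10^6 N/C.

|E| = 4.21×10^6 V/m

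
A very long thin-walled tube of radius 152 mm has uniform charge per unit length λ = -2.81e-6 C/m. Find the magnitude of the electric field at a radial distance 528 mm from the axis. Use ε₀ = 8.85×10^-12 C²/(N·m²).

Choose a coaxial cylinder of radius r = 528 mm (arbitrary length L) as the Gaussian surface (r > 152 mm).
The full line charge is enclosed: λ_enc = -2.81e-6 C/m.
Gauss's law: E·2πrL = λ_enc L/ε₀.
E = |λ_enc|/(2πε₀r) = (2.81×10^-6)/(2π·8.85×10^-12·0.528) = 9.57e4 N/C.

E ≈ 9.57e4 N/C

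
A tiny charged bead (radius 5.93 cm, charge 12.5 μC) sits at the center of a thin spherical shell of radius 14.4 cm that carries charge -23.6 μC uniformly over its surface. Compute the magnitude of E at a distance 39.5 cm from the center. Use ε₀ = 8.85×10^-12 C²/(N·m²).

E = 6.40×10^5 N/C

Take a concentric spherical Gaussian surface of radius r = 39.5 cm (r > 14.4 cm, enclosing both).
Q_enc = (12.5 μC) + (-23.6 μC) = -1.11×10^-5 C.
Applying ∮E·dA = Q_enc/ε₀ with Φ = E(4πr²):
E = |Q_enc|/(4πε₀r²) = (1.11×10^-5)/(4π·8.85×10^-12·(0.395)²) = 6.40×10^5 N/C.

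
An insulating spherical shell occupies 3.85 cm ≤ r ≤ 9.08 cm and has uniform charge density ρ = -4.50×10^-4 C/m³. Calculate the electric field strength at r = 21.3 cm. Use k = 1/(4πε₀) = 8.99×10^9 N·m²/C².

By spherical symmetry E is radial; choose a Gaussian sphere of radius r = 21.3 cm (r > 9.08 cm, enclosing the whole shell).
Q_enc = ρ·(4π/3)(b³ − a³) = (-4.50e-4)·(4π/3)·((0.0908)³ − (0.0385)³) = -1.304×10^-6 C.
By Gauss's law, ∮E·dA = E·4πr² = Q_enc/ε₀.
E = k|Q_enc|/r² = (8.99×10^9)(1.304×10^-6)/(0.213)² = 2.58e5 N/C.

|E| ≈ 2.58×10^5 N/C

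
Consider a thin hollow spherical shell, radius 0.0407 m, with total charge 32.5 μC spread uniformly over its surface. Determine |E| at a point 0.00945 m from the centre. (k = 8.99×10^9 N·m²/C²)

Use a concentric Gaussian sphere at r = 0.00945 m (inside the shell, r < 0.0407 m).
All the charge is outside the Gaussian surface: Q_enc = 0, hence E = 0 everywhere inside the shell.

|E| = 0 N/C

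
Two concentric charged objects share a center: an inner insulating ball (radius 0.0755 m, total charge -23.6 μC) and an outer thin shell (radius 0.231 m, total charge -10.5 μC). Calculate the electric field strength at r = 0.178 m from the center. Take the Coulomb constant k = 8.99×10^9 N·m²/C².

|E| = 6.70×10^6 N/C

By spherical symmetry E is radial; choose a Gaussian sphere of radius r = 0.178 m (between the bodies, 0.0755 m < r < 0.231 m).
The shell at 0.231 m lies outside the Gaussian surface, so Q_enc = -23.6 μC = -2.36e-5 C.
Since E is radial and uniform over the Gaussian sphere, Φ = E·4πr² = Q_enc/ε₀.
E = k|Q_enc|/r² = (8.99×10^9)(2.36e-5)/(0.178)² = 6.70×10^6 N/C.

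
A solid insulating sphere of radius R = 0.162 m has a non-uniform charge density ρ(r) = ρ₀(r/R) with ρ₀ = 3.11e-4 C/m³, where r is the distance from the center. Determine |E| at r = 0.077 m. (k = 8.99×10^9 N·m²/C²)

Use a concentric Gaussian sphere at r = 0.077 m (r < R).
Integrate the density: Q_enc = 4π ∫₀^r ρ₀(r'/R)^1 r'² dr' = 4πρ₀ r^4/(4·R) = 2.12e-7 C.
Gauss's law: E·4πr² = Q_enc/ε₀.
E = k|Q_enc|/r² = (8.99×10^9)(2.12e-7)/(0.077)² = 3.21×10^5 N/C.

|E| = 3.21×10^5 N/C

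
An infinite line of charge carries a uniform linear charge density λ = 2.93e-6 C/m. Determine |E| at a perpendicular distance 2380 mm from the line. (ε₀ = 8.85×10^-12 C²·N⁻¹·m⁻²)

By cylindrical symmetry E is radial; use a coaxial Gaussian cylinder of radius 2380 mm and length L.
Q_enc = λL, so λ_enc = 2.93e-6 C/m.
By Gauss's law (flux through the curved wall only), E·2πrL = λ_enc L/ε₀.
E = |λ_enc|/(2πε₀r) = (2.93e-6)/(2π·8.85×10^-12·2.38) = 2.21e4 N/C.

E ≈ 2.21×10^4 N/C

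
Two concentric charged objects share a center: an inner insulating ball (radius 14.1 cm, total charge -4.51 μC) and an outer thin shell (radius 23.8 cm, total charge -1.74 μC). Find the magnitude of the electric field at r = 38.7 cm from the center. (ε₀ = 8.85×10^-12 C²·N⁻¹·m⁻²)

Use a concentric Gaussian sphere at r = 38.7 cm (r > 23.8 cm, enclosing both).
Q_enc = (-4.51 μC) + (-1.74 μC) = -6.25e-6 C.
Applying ∮E·dA = Q_enc/ε₀ with Φ = E(4πr²):
E = |Q_enc|/(4πε₀r²) = (6.25e-6)/(4π·8.85×10^-12·(0.387)²) = 3.75×10^5 N/C.

3.75e5 N/C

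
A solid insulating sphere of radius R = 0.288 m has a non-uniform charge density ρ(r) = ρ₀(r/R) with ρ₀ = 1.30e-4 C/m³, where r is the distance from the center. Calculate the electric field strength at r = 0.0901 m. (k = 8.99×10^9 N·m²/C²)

By spherical symmetry E is radial; choose a Gaussian sphere of radius r = 0.0901 m (r < R).
Integrate the density: Q_enc = 4π ∫₀^r ρ₀(r'/R)^1 r'² dr' = 4πρ₀ r^4/(4·R) = 9.345×10^-8 C.
Applying ∮E·dA = Q_enc/ε₀ with Φ = E(4πr²):
E = k|Q_enc|/r² = (8.99×10^9)(9.345×10^-8)/(0.0901)² = 1.03×10^5 N/C.

E = 1.03×10^5 N/C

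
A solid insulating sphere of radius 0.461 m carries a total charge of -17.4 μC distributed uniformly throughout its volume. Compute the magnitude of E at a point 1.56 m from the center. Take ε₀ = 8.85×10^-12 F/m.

|E| ≈ 6.43×10^4 N/C

Use a concentric Gaussian sphere at r = 1.56 m (r > R, so the entire charge is enclosed).
Q_enc = -17.4 μC = -1.74×10^-5 C.
Applying ∮E·dA = Q_enc/ε₀ with Φ = E(4πr²):
E = |Q_enc|/(4πε₀r²) = (1.74×10^-5)/(4π·8.85×10^-12·(1.56)²) = 6.43e4 N/C.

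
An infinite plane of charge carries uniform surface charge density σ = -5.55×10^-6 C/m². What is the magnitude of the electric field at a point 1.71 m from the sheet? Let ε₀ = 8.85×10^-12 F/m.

Choose a cylindrical pillbox piercing the sheet, end faces (area A) parallel to it.
Flux Φ = 2EA and Q_enc = σA, so 2EA = σA/ε₀ ⇒ E = |σ|/(2ε₀), independent of distance.
E = |σ|/(2ε₀) = (5.55e-6)/(2·8.85×10^-12) = 3.14e5 N/C.

|E| ≈ 3.14e5 N/C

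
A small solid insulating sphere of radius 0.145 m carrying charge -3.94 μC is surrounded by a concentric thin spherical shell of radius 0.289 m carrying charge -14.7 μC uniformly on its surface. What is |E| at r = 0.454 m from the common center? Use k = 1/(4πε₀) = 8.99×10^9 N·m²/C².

E = 8.13×10^5 N/C

Take a concentric spherical Gaussian surface of radius r = 0.454 m (r > 0.289 m, enclosing both).
Q_enc = (-3.94 μC) + (-14.7 μC) = -1.864×10^-5 C.
By Gauss's law, ∮E·dA = E·4πr² = Q_enc/ε₀.
E = k|Q_enc|/r² = (8.99×10^9)(1.864e-5)/(0.454)² = 8.13×10^5 N/C.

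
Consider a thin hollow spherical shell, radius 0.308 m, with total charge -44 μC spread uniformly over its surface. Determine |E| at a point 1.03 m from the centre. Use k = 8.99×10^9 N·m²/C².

E ≈ 3.73e5 N/C

Use a concentric Gaussian sphere at r = 1.03 m (r > 0.308 m).
The entire shell is enclosed: Q_enc = -4.40×10^-5 C.
Applying ∮E·dA = Q_enc/ε₀ with Φ = E(4πr²):
E = k|Q_enc|/r² = (8.99×10^9)(4.40e-5)/(1.03)² = 3.73×10^5 N/C.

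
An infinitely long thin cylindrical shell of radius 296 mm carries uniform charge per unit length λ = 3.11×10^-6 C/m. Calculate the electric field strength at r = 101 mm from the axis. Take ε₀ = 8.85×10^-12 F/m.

E = 0 (no enclosed charge)

By cylindrical symmetry E is radial; use a coaxial Gaussian cylinder of radius 101 mm and length L (r < 296 mm, inside the shell).
No charge is enclosed, so Gauss's law gives E·2πrL = 0 ⇒ E = 0.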